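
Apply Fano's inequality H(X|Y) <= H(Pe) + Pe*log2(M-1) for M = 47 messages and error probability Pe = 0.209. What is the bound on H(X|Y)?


H(Pe) = -Pe*log2(Pe) - (1-Pe)*log2(1-Pe) = -0.209*log2(0.209) - 0.791*log2(0.791) = 0.472011 + 0.267556 = 0.7396. Pe*log2(M-1) = 0.209*log2(46) = 1.154424. Bound = H(Pe) + Pe*log2(M-1) = 0.472011 + 0.267556 + 1.154424 = 1.894

1.894 bits


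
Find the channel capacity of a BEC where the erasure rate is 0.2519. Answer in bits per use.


C = 1 - epsilon = 1 - 0.2519 = 0.7481

0.7481 bits


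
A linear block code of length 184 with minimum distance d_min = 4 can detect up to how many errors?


Detection capability = d_min - 1 = 4 - 1 = 3

3 errors


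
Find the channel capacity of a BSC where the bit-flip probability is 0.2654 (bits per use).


H(p) = -p*log2(p) - (1-p)*log2(1-p) = -0.2654*log2(0.2654) - 0.7346*log2(0.7346) = 0.507912 + 0.326874 = 0.8348. C = 1 - H(p) = 1 - 0.8348 = 0.1652

0.1652 bits


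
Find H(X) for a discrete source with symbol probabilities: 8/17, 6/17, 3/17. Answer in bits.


H = -sum(p_i * log2(p_i)). Terms: -(8/17)*log2(8/17) = 0.511747; -(6/17)*log2(6/17) = 0.530294; -(3/17)*log2(3/17) = 0.441618. H = 0.511747 + 0.530294 + 0.441618 = 1.4837

1.4837 bits


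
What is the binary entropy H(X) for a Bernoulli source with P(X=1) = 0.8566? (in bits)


H = -p*log2(p) - (1-p)*log2(1-p). -0.8566*log2(0.8566) = 0.191284; -0.1434*log2(0.1434) = 0.401790. H = 0.191284 + 0.401790 = 0.5931

0.5931 bits


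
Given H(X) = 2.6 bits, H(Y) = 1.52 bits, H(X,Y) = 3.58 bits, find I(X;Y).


I(X;Y) = H(X) + H(Y) - H(X,Y) = 2.6 + 1.52 - 3.58 = 0.54

0.54 bits


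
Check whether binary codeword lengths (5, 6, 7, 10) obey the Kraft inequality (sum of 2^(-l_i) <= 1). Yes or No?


Kraft sum = sum(2^(-l_i)) = 0.0557, need <= 1. Result: satisfied (a binary prefix-free code with these lengths exists)

Yes


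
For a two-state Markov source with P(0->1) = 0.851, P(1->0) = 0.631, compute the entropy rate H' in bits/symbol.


Stationary distribution: pi_0 = p10/(p01+p10) = 0.4258, pi_1 = 0.5742. Entropy rate H' = pi_0*H(p01) + pi_1*H(p10) = 0.4258*0.6073 + 0.5742*0.9499 = 0.804

0.804 bits/symbol


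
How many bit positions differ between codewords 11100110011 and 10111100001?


Count differing positions: . ^ . ^ ^ . ^ . . ^ . = 5 differences

5


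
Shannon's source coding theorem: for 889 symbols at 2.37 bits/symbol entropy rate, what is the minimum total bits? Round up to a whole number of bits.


Minimum bits >= n * H = 889 * 2.37 = 2106.93, rounded up to a whole number of bits = 2107

2107 bits


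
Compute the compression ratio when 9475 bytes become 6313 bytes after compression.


Ratio = original / compressed = 9475 / 6313 = 1.5009

1.5009


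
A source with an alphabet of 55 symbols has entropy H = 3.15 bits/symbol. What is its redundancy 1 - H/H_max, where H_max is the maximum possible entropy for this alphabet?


H_max = log2(K) = log2(55) = 5.7814 bits/symbol. Redundancy = 1 - H/H_max = 1 - 3.15/5.7814 = 1 - 0.5449 = 0.4551

0.4551


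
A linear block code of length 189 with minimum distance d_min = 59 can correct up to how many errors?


Correction capability = floor((d-1)/2) = floor((59-1)/2) = 29

29 errors


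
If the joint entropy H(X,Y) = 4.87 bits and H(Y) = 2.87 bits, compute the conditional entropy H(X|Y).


H(X|Y) = H(X,Y) - H(Y) = 4.87 - 2.87 = 2.0

2.0 bits


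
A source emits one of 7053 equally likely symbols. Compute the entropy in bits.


H = log2(n) = log2(7053) = 12.784

12.784 bits


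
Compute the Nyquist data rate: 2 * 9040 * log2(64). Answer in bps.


Rate = 2 * B * log2(M) = 2 * 9040 * 6.0 = 108480.0

108480.0 bps


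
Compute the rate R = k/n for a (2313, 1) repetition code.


Rate = k/n = 1/2313

1/2313


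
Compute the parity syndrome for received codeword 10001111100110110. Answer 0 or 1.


Syndrome = XOR of all bits = 1 XOR 0 XOR 0 XOR 0 XOR 1 XOR 1 XOR 1 XOR 1 XOR 1 XOR 0 XOR 0 XOR 1 XOR 1 XOR 0 XOR 1 XOR 1 XOR 0 = 0

0


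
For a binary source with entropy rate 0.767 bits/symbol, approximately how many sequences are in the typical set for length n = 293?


log2|A_typical| = nH = 293 * 0.767 = 224.731, so |A_typical| ~ 2^224.731 = 4.475e+67

4.475e+67


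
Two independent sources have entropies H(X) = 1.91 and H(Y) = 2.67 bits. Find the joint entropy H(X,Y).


For independent variables, H(X,Y) = H(X) + H(Y) = 1.91 + 2.67 = 4.58

4.58 bits


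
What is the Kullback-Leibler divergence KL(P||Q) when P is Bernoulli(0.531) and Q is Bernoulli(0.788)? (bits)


KL = p*log2(p/q) + (1-p)*log2((1-p)/(1-q)) = 0.531*log2(0.531/0.788) + 0.469*log2(0.469/0.212) = 0.2349

0.2349 bits


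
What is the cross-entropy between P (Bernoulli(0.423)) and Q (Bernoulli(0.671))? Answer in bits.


H(P,Q) = -p*log2(q) - (1-p)*log2(1-q). -0.423*log2(0.671) = 0.243485; -0.577*log2(0.329) = 0.925416. H(P,Q) = 0.243485 + 0.925416 = 1.1689

1.1689 bits


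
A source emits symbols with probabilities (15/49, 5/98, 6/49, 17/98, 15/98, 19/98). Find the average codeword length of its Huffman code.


Huffman construction (repeatedly merge the two least-probable nodes; each merge adds 1 bit to every symbol beneath it): 5/98 + 6/49 = 17/98; 15/98 + 17/98 = 16/49; 17/98 + 19/98 = 18/49; 15/49 + 16/49 = 31/49; 18/49 + 31/49 = 1. Resulting codeword lengths (in the order the probabilities were given): (2, 3, 3, 3, 3, 2). L_avg = sum(p_i * l_i) = 15/49*2 + 5/98*3 + 6/49*3 + 17/98*3 + 15/98*3 + 19/98*2 = 5/2 = 2.5

2.5 bits


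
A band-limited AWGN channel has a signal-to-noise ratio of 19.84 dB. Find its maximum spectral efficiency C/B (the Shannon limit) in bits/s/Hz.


SNR_linear = 10^(19.84/10) = 96.3829; C/B = log2(1 + SNR_linear) = log2(1 + 96.3829) = 6.6056

6.6056 bits/s/Hz


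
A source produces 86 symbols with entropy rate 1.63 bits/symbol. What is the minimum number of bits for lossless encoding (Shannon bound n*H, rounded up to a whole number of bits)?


Minimum bits >= n * H = 86 * 1.63 = 140.18, rounded up to a whole number of bits = 141

141 bits


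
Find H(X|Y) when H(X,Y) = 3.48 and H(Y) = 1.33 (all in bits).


H(X|Y) = H(X,Y) - H(Y) = 3.48 - 1.33 = 2.15

2.15 bits


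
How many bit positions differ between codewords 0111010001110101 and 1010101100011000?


Count differing positions: ^ ^ . ^ ^ ^ ^ ^ . ^ ^ . ^ ^ . ^ = 12 differences

12


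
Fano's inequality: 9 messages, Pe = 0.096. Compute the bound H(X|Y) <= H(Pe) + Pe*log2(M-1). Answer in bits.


H(Pe) = -Pe*log2(Pe) - (1-Pe)*log2(1-Pe) = -0.096*log2(0.096) - 0.904*log2(0.904) = 0.324559 + 0.131627 = 0.4562. Pe*log2(M-1) = 0.096*log2(8) = 0.288000. Bound = H(Pe) + Pe*log2(M-1) = 0.324559 + 0.131627 + 0.288000 = 0.7442

0.7442 bits


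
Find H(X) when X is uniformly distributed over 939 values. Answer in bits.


H = log2(n) = log2(939) = 9.875

9.875 bits


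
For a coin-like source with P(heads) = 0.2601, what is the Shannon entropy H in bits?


H = -p*log2(p) - (1-p)*log2(1-p). -0.2601*log2(0.2601) = 0.505338; -0.7399*log2(0.7399) = 0.321559. H = 0.505338 + 0.321559 = 0.8269

0.8269 bits


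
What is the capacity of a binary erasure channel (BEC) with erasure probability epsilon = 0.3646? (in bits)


C = 1 - epsilon = 1 - 0.3646 = 0.6354

0.6354 bits


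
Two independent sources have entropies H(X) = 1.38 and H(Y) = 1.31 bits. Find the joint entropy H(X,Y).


For independent variables, H(X,Y) = H(X) + H(Y) = 1.38 + 1.31 = 2.69

2.69 bits


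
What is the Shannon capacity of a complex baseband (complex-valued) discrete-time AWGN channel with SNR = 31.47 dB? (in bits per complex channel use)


SNR_linear = 10^(31.47/10) = 1402.8137; C = log2(1 + SNR_linear) = log2(1 + 1402.8137) = 10.4551

10.4551 bits/channel use


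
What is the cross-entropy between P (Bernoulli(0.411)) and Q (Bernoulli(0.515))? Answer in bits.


H(P,Q) = -p*log2(q) - (1-p)*log2(1-q). -0.411*log2(0.515) = 0.393473; -0.589*log2(0.485) = 0.614883. H(P,Q) = 0.393473 + 0.614883 = 1.0084

1.0084 bits


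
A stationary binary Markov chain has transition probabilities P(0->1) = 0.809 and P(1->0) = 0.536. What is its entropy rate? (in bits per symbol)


Stationary distribution: pi_0 = p10/(p01+p10) = 0.3985, pi_1 = 0.6015. Entropy rate H' = pi_0*H(p01) + pi_1*H(p10) = 0.3985*0.7036 + 0.6015*0.9963 = 0.8796

0.8796 bits/symbol


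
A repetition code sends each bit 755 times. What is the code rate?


Rate = k/n = 1/755

1/755


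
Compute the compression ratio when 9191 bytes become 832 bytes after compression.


Ratio = original / compressed = 9191 / 832 = 11.0469

11.0469


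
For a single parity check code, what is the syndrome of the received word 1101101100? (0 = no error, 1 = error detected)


Syndrome = XOR of all bits = 1 XOR 1 XOR 0 XOR 1 XOR 1 XOR 0 XOR 1 XOR 1 XOR 0 XOR 0 = 0

0


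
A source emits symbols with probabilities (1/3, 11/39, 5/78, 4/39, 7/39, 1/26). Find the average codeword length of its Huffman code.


Huffman construction (repeatedly merge the two least-probable nodes; each merge adds 1 bit to every symbol beneath it): 1/26 + 5/78 = 4/39; 4/39 + 4/39 = 8/39; 7/39 + 8/39 = 5/13; 11/39 + 1/3 = 8/13; 5/13 + 8/13 = 1. Resulting codeword lengths (in the order the probabilities were given): (2, 2, 4, 3, 2, 4). L_avg = sum(p_i * l_i) = 1/3*2 + 11/39*2 + 5/78*4 + 4/39*3 + 7/39*2 + 1/26*4 = 30/13 = 2.3077

2.3077 bits


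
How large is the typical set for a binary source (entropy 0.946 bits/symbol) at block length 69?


log2|A_typical| = nH = 69 * 0.946 = 65.274, so |A_typical| ~ 2^65.274 = 4.461e+19

4.461e+19


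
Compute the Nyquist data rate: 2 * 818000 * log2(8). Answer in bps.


Rate = 2 * B * log2(M) = 2 * 818000 * 3.0 = 4908000.0

4908000.0 bps


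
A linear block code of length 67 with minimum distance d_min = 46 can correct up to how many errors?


Correction capability = floor((d-1)/2) = floor((46-1)/2) = 22

22 errors


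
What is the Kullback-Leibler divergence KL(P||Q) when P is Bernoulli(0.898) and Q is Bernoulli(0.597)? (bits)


KL = p*log2(p/q) + (1-p)*log2((1-p)/(1-q)) = 0.898*log2(0.898/0.597) + 0.102*log2(0.102/0.403) = 0.3267

0.3267 bits


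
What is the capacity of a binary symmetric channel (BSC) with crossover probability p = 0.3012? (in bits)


H(p) = -p*log2(p) - (1-p)*log2(1-p) = -0.3012*log2(0.3012) - 0.6988*log2(0.6988) = 0.521439 + 0.361313 = 0.8828. C = 1 - H(p) = 1 - 0.8828 = 0.1172

0.1172 bits


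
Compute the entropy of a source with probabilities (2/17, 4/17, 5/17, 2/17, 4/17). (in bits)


H = -sum(p_i * log2(p_i)). Terms: -(2/17)*log2(2/17) = 0.363231; -(4/17)*log2(4/17) = 0.491168; -(5/17)*log2(5/17) = 0.519275; -(2/17)*log2(2/17) = 0.363231; -(4/17)*log2(4/17) = 0.491168. H = 0.363231 + 0.491168 + 0.519275 + 0.363231 + 0.491168 = 2.2281

2.2281 bits


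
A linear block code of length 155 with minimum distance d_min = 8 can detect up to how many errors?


Detection capability = d_min - 1 = 8 - 1 = 7

7 errors


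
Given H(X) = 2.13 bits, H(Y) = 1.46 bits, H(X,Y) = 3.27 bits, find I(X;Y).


I(X;Y) = H(X) + H(Y) - H(X,Y) = 2.13 + 1.46 - 3.27 = 0.32

0.32 bits


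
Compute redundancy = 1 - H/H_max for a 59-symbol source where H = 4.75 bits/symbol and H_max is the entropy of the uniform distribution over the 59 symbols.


H_max = log2(K) = log2(59) = 5.8826 bits/symbol. Redundancy = 1 - H/H_max = 1 - 4.75/5.8826 = 1 - 0.8075 = 0.1925

0.1925


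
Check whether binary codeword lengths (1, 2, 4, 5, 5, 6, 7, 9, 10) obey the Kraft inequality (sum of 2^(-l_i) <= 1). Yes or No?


Kraft sum = sum(2^(-l_i)) = 0.9014, need <= 1. Result: satisfied (a binary prefix-free code with these lengths exists)

Yes


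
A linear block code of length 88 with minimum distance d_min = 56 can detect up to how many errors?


Detection capability = d_min - 1 = 56 - 1 = 55

55 errors


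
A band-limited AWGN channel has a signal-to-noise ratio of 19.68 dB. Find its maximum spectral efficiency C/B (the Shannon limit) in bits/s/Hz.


SNR_linear = 10^(19.68/10) = 92.8966; C/B = log2(1 + SNR_linear) = log2(1 + 92.8966) = 6.553

6.553 bits/s/Hz


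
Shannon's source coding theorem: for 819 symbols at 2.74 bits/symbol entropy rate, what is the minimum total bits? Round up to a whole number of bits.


Minimum bits >= n * H = 819 * 2.74 = 2244.06, rounded up to a whole number of bits = 2245

2245 bits


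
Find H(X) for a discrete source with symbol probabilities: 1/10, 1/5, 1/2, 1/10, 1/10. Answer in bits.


H = -sum(p_i * log2(p_i)). Terms: -(1/10)*log2(1/10) = 0.332193; -(1/5)*log2(1/5) = 0.464386; -(1/2)*log2(1/2) = 0.500000; -(1/10)*log2(1/10) = 0.332193; -(1/10)*log2(1/10) = 0.332193. H = 0.332193 + 0.464386 + 0.500000 + 0.332193 + 0.332193 = 1.961

1.961 bits


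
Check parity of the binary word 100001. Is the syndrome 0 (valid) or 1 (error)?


Syndrome = XOR of all bits = 1 XOR 0 XOR 0 XOR 0 XOR 0 XOR 1 = 0

0


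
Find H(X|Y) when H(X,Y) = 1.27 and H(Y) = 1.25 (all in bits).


H(X|Y) = H(X,Y) - H(Y) = 1.27 - 1.25 = 0.02

0.02 bits


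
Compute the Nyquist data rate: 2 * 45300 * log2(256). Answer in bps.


Rate = 2 * B * log2(M) = 2 * 45300 * 8.0 = 724800.0

724800.0 bps


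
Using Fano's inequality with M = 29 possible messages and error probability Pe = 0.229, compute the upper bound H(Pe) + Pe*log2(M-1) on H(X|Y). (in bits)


H(Pe) = -Pe*log2(Pe) - (1-Pe)*log2(1-Pe) = -0.229*log2(0.229) - 0.771*log2(0.771) = 0.486987 + 0.289277 = 0.7763. Pe*log2(M-1) = 0.229*log2(28) = 1.100884. Bound = H(Pe) + Pe*log2(M-1) = 0.486987 + 0.289277 + 1.100884 = 1.8771

1.8771 bits


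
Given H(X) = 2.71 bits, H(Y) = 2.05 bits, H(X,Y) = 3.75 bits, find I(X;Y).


I(X;Y) = H(X) + H(Y) - H(X,Y) = 2.71 + 2.05 - 3.75 = 1.01

1.01 bits


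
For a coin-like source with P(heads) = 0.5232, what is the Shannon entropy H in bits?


H = -p*log2(p) - (1-p)*log2(1-p). -0.5232*log2(0.5232) = 0.488965; -0.4768*log2(0.4768) = 0.509482. H = 0.488965 + 0.509482 = 0.9984

0.9984 bits


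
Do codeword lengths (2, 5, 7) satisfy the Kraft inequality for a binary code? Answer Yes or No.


Kraft sum = sum(2^(-l_i)) = 0.2891, need <= 1. Result: satisfied (a binary prefix-free code with these lengths exists)

Yes


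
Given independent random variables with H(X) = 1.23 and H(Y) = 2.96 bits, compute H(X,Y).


For independent variables, H(X,Y) = H(X) + H(Y) = 1.23 + 2.96 = 4.19

4.19 bits


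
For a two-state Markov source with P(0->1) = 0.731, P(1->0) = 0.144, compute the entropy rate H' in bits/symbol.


Stationary distribution: pi_0 = p10/(p01+p10) = 0.1646, pi_1 = 0.8354. Entropy rate H' = pi_0*H(p01) + pi_1*H(p10) = 0.1646*0.84 + 0.8354*0.5946 = 0.635

0.635 bits/symbol


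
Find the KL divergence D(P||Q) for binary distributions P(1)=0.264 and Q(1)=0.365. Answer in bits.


KL = p*log2(p/q) + (1-p)*log2((1-p)/(1-q)) = 0.264*log2(0.264/0.365) + 0.736*log2(0.736/0.635) = 0.0333

0.0333 bits


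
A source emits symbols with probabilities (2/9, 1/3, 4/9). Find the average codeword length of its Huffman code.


Huffman construction (repeatedly merge the two least-probable nodes; each merge adds 1 bit to every symbol beneath it): 2/9 + 1/3 = 5/9; 4/9 + 5/9 = 1. Resulting codeword lengths (in the order the probabilities were given): (2, 2, 1). L_avg = sum(p_i * l_i) = 2/9*2 + 1/3*2 + 4/9*1 = 14/9 = 1.5556

1.5556 bits


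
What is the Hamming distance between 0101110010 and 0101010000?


Count differing positions: . . . . ^ . . . ^ . = 2 differences

2


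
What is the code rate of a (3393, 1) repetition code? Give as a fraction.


Rate = k/n = 1/3393

1/3393


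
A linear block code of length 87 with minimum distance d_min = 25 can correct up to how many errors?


Correction capability = floor((d-1)/2) = floor((25-1)/2) = 12

12 errors


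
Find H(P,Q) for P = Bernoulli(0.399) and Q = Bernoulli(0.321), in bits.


H(P,Q) = -p*log2(q) - (1-p)*log2(1-q). -0.399*log2(0.321) = 0.654103; -0.601*log2(0.679) = 0.335668. H(P,Q) = 0.654103 + 0.335668 = 0.9898

0.9898 bits


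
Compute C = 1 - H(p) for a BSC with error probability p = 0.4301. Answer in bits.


H(p) = -p*log2(p) - (1-p)*log2(1-p) = -0.4301*log2(0.4301) - 0.5699*log2(0.5699) = 0.523542 + 0.462314 = 0.9859. C = 1 - H(p) = 1 - 0.9859 = 0.0141

0.0141 bits


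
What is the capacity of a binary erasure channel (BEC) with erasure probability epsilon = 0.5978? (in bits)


C = 1 - epsilon = 1 - 0.5978 = 0.4022

0.4022 bits


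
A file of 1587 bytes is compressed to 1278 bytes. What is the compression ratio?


Ratio = original / compressed = 1587 / 1278 = 1.2418

1.2418


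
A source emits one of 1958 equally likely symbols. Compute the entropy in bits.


H = log2(n) = log2(1958) = 10.9352

10.9352 bits


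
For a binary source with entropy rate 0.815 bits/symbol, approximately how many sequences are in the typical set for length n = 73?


log2|A_typical| = nH = 73 * 0.815 = 59.495, so |A_typical| ~ 2^59.495 = 8.124e+17

8.124e+17


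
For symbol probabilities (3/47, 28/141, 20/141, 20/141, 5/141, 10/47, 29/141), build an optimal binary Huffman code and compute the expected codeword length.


Huffman construction (repeatedly merge the two least-probable nodes; each merge adds 1 bit to every symbol beneath it): 5/141 + 3/47 = 14/141; 14/141 + 20/141 = 34/141; 20/141 + 28/141 = 16/47; 29/141 + 10/47 = 59/141; 34/141 + 16/47 = 82/141; 59/141 + 82/141 = 1. Resulting codeword lengths (in the order the probabilities were given): (4, 3, 3, 3, 4, 2, 2). L_avg = sum(p_i * l_i) = 3/47*4 + 28/141*3 + 20/141*3 + 20/141*3 + 5/141*4 + 10/47*2 + 29/141*2 = 126/47 = 2.6809

2.6809 bits


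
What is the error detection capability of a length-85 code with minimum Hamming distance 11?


Detection capability = d_min - 1 = 11 - 1 = 10

10 errors


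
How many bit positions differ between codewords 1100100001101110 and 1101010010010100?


Count differing positions: . . . ^ ^ ^ . . ^ ^ ^ ^ ^ . ^ . = 9 differences

9


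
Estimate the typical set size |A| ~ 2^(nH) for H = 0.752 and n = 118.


log2|A_typical| = nH = 118 * 0.752 = 88.736, so |A_typical| ~ 2^88.736 = 5.155e+26

5.155e+26


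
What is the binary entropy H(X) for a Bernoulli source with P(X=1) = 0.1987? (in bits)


H = -p*log2(p) - (1-p)*log2(1-p). -0.1987*log2(0.1987) = 0.463237; -0.8013*log2(0.8013) = 0.256084. H = 0.463237 + 0.256084 = 0.7193

0.7193 bits


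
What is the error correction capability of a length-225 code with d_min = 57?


Correction capability = floor((d-1)/2) = floor((57-1)/2) = 28

28 errors


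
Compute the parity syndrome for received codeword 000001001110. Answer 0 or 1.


Syndrome = XOR of all bits = 0 XOR 0 XOR 0 XOR 0 XOR 0 XOR 1 XOR 0 XOR 0 XOR 1 XOR 1 XOR 1 XOR 0 = 0

0


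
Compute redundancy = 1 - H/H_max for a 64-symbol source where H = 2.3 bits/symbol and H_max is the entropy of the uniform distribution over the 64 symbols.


H_max = log2(K) = log2(64) = 6.0 bits/symbol. Redundancy = 1 - H/H_max = 1 - 2.3/6.0 = 1 - 0.3833 = 0.6167

0.6167


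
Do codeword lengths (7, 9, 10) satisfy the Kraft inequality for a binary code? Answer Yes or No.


Kraft sum = sum(2^(-l_i)) = 0.0107, need <= 1. Result: satisfied (a binary prefix-free code with these lengths exists)

Yes


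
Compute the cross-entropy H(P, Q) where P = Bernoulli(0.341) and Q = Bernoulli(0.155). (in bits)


H(P,Q) = -p*log2(q) - (1-p)*log2(1-q). -0.341*log2(0.155) = 0.917174; -0.659*log2(0.845) = 0.160122. H(P,Q) = 0.917174 + 0.160122 = 1.0773

1.0773 bits


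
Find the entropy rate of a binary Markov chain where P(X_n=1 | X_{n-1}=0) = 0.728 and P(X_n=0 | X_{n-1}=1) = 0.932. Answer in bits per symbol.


Stationary distribution: pi_0 = p10/(p01+p10) = 0.5614, pi_1 = 0.4386. Entropy rate H' = pi_0*H(p01) + pi_1*H(p10) = 0.5614*0.8443 + 0.4386*0.3584 = 0.6312

0.6312 bits/symbol


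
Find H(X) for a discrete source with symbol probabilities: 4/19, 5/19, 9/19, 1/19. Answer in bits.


H = -sum(p_i * log2(p_i)). Terms: -(4/19)*log2(4/19) = 0.473248; -(5/19)*log2(5/19) = 0.506842; -(9/19)*log2(9/19) = 0.510633; -(1/19)*log2(1/19) = 0.223575. H = 0.473248 + 0.506842 + 0.510633 + 0.223575 = 1.7143

1.7143 bits


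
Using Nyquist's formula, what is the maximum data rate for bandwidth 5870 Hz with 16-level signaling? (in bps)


Rate = 2 * B * log2(M) = 2 * 5870 * 4.0 = 46960.0

46960.0 bps


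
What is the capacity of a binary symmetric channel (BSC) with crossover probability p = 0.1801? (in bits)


H(p) = -p*log2(p) - (1-p)*log2(1-p) = -0.1801*log2(0.1801) - 0.8199*log2(0.8199) = 0.445411 + 0.234885 = 0.6803. C = 1 - H(p) = 1 - 0.6803 = 0.3197

0.3197 bits


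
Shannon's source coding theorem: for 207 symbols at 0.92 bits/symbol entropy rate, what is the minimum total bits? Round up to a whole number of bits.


Minimum bits >= n * H = 207 * 0.92 = 190.44, rounded up to a whole number of bits = 191

191 bits


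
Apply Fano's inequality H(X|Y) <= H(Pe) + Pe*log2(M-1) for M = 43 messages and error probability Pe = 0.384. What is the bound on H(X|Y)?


H(Pe) = -Pe*log2(Pe) - (1-Pe)*log2(1-Pe) = -0.384*log2(0.384) - 0.616*log2(0.616) = 0.530236 + 0.430583 = 0.9608. Pe*log2(M-1) = 0.384*log2(42) = 2.070650. Bound = H(Pe) + Pe*log2(M-1) = 0.530236 + 0.430583 + 2.070650 = 3.0315

3.0315 bits


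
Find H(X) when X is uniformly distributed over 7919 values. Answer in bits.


H = log2(n) = log2(7919) = 12.9511

12.9511 bits


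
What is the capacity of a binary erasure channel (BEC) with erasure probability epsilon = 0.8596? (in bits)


C = 1 - epsilon = 1 - 0.8596 = 0.1404

0.1404 bits


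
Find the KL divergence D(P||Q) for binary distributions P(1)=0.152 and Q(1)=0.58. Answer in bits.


KL = p*log2(p/q) + (1-p)*log2((1-p)/(1-q)) = 0.152*log2(0.152/0.58) + 0.848*log2(0.848/0.42) = 0.5659

0.5659 bits


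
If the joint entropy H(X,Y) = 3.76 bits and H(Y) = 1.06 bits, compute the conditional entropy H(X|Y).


H(X|Y) = H(X,Y) - H(Y) = 3.76 - 1.06 = 2.7

2.7 bits


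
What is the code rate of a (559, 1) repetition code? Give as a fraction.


Rate = k/n = 1/559

1/559


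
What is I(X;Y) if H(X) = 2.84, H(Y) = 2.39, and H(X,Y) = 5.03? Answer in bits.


I(X;Y) = H(X) + H(Y) - H(X,Y) = 2.84 + 2.39 - 5.03 = 0.2

0.2 bits


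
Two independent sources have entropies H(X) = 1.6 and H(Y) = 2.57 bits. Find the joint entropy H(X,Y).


For independent variables, H(X,Y) = H(X) + H(Y) = 1.6 + 2.57 = 4.17

4.17 bits


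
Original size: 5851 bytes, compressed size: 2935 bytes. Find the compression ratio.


Ratio = original / compressed = 5851 / 2935 = 1.9935

1.9935


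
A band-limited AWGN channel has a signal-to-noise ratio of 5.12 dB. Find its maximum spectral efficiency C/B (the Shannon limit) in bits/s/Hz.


SNR_linear = 10^(5.12/10) = 3.2509; C/B = log2(1 + SNR_linear) = log2(1 + 3.2509) = 2.0878

2.0878 bits/s/Hz


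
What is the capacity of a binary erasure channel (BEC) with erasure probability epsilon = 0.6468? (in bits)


C = 1 - epsilon = 1 - 0.6468 = 0.3532

0.3532 bits


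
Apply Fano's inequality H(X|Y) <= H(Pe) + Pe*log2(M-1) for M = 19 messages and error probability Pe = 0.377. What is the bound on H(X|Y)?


H(Pe) = -Pe*log2(Pe) - (1-Pe)*log2(1-Pe) = -0.377*log2(0.377) - 0.623*log2(0.623) = 0.530576 + 0.425320 = 0.9559. Pe*log2(M-1) = 0.377*log2(18) = 1.572062. Bound = H(Pe) + Pe*log2(M-1) = 0.530576 + 0.425320 + 1.572062 = 2.528

2.528 bits


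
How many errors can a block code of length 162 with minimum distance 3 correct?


Correction capability = floor((d-1)/2) = floor((3-1)/2) = 1

1 errors


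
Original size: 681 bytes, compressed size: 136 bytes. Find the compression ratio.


Ratio = original / compressed = 681 / 136 = 5.0074

5.0074


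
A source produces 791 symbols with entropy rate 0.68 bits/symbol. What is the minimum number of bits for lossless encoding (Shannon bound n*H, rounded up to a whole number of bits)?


Minimum bits >= n * H = 791 * 0.68 = 537.88, rounded up to a whole number of bits = 538

538 bits


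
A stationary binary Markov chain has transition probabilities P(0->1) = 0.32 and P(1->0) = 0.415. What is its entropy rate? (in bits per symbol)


Stationary distribution: pi_0 = p10/(p01+p10) = 0.5646, pi_1 = 0.4354. Entropy rate H' = pi_0*H(p01) + pi_1*H(p10) = 0.5646*0.9044 + 0.4354*0.9791 = 0.9369

0.9369 bits/symbol


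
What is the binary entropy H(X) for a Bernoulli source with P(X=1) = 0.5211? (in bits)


H = -p*log2(p) - (1-p)*log2(1-p). -0.5211*log2(0.5211) = 0.490026; -0.4789*log2(0.4789) = 0.508689. H = 0.490026 + 0.508689 = 0.9987

0.9987 bits


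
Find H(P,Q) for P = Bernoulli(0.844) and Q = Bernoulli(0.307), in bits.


H(P,Q) = -p*log2(q) - (1-p)*log2(1-q). -0.844*log2(0.307) = 1.437914; -0.156*log2(0.693) = 0.082535. H(P,Q) = 1.437914 + 0.082535 = 1.5204

1.5204 bits


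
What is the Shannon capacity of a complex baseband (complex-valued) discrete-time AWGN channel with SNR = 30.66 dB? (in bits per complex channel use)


SNR_linear = 10^(30.66/10) = 1164.126; C = log2(1 + SNR_linear) = log2(1 + 1164.126) = 10.1863

10.1863 bits/channel use


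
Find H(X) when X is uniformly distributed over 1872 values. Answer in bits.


H = log2(n) = log2(1872) = 10.8704

10.8704 bits


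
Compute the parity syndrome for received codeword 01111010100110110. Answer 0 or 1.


Syndrome = XOR of all bits = 0 XOR 1 XOR 1 XOR 1 XOR 1 XOR 0 XOR 1 XOR 0 XOR 1 XOR 0 XOR 0 XOR 1 XOR 1 XOR 0 XOR 1 XOR 1 XOR 0 = 0

0


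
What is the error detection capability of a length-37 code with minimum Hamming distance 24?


Detection capability = d_min - 1 = 24 - 1 = 23

23 errors


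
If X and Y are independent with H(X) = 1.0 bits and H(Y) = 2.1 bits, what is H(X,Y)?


For independent variables, H(X,Y) = H(X) + H(Y) = 1.0 + 2.1 = 3.1

3.1 bits


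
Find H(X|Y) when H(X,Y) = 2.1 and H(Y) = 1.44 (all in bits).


H(X|Y) = H(X,Y) - H(Y) = 2.1 - 1.44 = 0.66

0.66 bits


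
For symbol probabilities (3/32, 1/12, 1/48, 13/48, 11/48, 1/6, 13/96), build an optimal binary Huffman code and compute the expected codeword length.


Huffman construction (repeatedly merge the two least-probable nodes; each merge adds 1 bit to every symbol beneath it): 1/48 + 1/12 = 5/48; 3/32 + 5/48 = 19/96; 13/96 + 1/6 = 29/96; 19/96 + 11/48 = 41/96; 13/48 + 29/96 = 55/96; 41/96 + 55/96 = 1. Resulting codeword lengths (in the order the probabilities were given): (3, 4, 4, 2, 2, 3, 3). L_avg = sum(p_i * l_i) = 3/32*3 + 1/12*4 + 1/48*4 + 13/48*2 + 11/48*2 + 1/6*3 + 13/96*3 = 125/48 = 2.6042

2.6042 bits


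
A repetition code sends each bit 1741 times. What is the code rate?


Rate = k/n = 1/1741

1/1741


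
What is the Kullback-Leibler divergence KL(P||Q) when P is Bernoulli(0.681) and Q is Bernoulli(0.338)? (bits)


KL = p*log2(p/q) + (1-p)*log2((1-p)/(1-q)) = 0.681*log2(0.681/0.338) + 0.319*log2(0.319/0.662) = 0.3522

0.3522 bits


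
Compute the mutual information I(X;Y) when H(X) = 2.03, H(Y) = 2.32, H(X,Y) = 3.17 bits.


I(X;Y) = H(X) + H(Y) - H(X,Y) = 2.03 + 2.32 - 3.17 = 1.18

1.18 bits


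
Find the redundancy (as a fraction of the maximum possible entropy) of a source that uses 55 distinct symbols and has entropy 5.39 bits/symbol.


H_max = log2(K) = log2(55) = 5.7814 bits/symbol. Redundancy = 1 - H/H_max = 1 - 5.39/5.7814 = 1 - 0.9323 = 0.0677

0.0677


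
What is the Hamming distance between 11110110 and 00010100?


Count differing positions: ^ ^ ^ . . . ^ . = 4 differences

4


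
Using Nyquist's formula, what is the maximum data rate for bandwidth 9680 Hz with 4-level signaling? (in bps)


Rate = 2 * B * log2(M) = 2 * 9680 * 2.0 = 38720.0

38720.0 bps


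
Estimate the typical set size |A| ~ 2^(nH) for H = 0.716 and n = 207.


log2|A_typical| = nH = 207 * 0.716 = 148.212, so |A_typical| ~ 2^148.212 = 4.133e+44

4.133e+44


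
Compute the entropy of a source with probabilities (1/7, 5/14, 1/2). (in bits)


H = -sum(p_i * log2(p_i)). Terms: -(1/7)*log2(1/7) = 0.401051; -(5/14)*log2(5/14) = 0.530510; -(1/2)*log2(1/2) = 0.500000. H = 0.401051 + 0.530510 + 0.500000 = 1.4316

1.4316 bits


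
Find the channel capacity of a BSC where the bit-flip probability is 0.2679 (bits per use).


H(p) = -p*log2(p) - (1-p)*log2(1-p) = -0.2679*log2(0.2679) - 0.7321*log2(0.7321) = 0.509073 + 0.329363 = 0.8384. C = 1 - H(p) = 1 - 0.8384 = 0.1616

0.1616 bits


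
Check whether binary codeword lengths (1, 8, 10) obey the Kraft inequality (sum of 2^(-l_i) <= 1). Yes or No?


Kraft sum = sum(2^(-l_i)) = 0.5049, need <= 1. Result: satisfied (a binary prefix-free code with these lengths exists)

Yes


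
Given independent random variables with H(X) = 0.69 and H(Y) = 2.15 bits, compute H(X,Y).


For independent variables, H(X,Y) = H(X) + H(Y) = 0.69 + 2.15 = 2.84

2.84 bits


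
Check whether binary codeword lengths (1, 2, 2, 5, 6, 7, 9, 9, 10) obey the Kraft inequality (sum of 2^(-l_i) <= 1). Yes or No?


Kraft sum = sum(2^(-l_i)) = 1.0596, need <= 1. Result: violated (a binary prefix-free code with these lengths cannot exist)

No


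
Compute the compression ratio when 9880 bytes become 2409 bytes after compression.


Ratio = original / compressed = 9880 / 2409 = 4.1013

4.1013


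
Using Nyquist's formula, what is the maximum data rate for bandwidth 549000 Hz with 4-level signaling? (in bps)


Rate = 2 * B * log2(M) = 2 * 549000 * 2.0 = 2196000.0

2196000.0 bps


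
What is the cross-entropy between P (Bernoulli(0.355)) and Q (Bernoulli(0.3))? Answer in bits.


H(P,Q) = -p*log2(q) - (1-p)*log2(1-q). -0.355*log2(0.3) = 0.616623; -0.645*log2(0.7) = 0.331900. H(P,Q) = 0.616623 + 0.331900 = 0.9485

0.9485 bits


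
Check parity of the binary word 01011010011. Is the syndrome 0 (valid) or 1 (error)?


Syndrome = XOR of all bits = 0 XOR 1 XOR 0 XOR 1 XOR 1 XOR 0 XOR 1 XOR 0 XOR 0 XOR 1 XOR 1 = 0

0


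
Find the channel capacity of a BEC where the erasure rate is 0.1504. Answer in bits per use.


C = 1 - epsilon = 1 - 0.1504 = 0.8496

0.8496 bits


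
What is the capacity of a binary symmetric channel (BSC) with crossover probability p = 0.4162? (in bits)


H(p) = -p*log2(p) - (1-p)*log2(1-p) = -0.4162*log2(0.4162) - 0.5838*log2(0.5838) = 0.526348 + 0.453294 = 0.9796. C = 1 - H(p) = 1 - 0.9796 = 0.0204

0.0204 bits


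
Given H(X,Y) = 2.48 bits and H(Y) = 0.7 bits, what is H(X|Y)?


H(X|Y) = H(X,Y) - H(Y) = 2.48 - 0.7 = 1.78

1.78 bits


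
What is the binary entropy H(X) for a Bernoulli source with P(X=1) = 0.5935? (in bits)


H = -p*log2(p) - (1-p)*log2(1-p). -0.5935*log2(0.5935) = 0.446716; -0.4065*log2(0.4065) = 0.527910. H = 0.446716 + 0.527910 = 0.9746

0.9746 bits


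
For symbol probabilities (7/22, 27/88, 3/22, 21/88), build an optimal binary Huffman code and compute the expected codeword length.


Huffman construction (repeatedly merge the two least-probable nodes; each merge adds 1 bit to every symbol beneath it): 3/22 + 21/88 = 3/8; 27/88 + 7/22 = 5/8; 3/8 + 5/8 = 1. Resulting codeword lengths (in the order the probabilities were given): (2, 2, 2, 2). L_avg = sum(p_i * l_i) = 7/22*2 + 27/88*2 + 3/22*2 + 21/88*2 = 2

2.0 bits


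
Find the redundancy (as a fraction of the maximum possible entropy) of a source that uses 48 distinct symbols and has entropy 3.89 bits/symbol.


H_max = log2(K) = log2(48) = 5.585 bits/symbol. Redundancy = 1 - H/H_max = 1 - 3.89/5.585 = 1 - 0.6965 = 0.3035

0.3035


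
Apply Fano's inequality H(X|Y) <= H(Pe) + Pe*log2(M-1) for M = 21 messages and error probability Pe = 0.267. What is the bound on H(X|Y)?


H(Pe) = -Pe*log2(Pe) - (1-Pe)*log2(1-Pe) = -0.267*log2(0.267) - 0.733*log2(0.733) = 0.508659 + 0.328468 = 0.8371. Pe*log2(M-1) = 0.267*log2(20) = 1.153955. Bound = H(Pe) + Pe*log2(M-1) = 0.508659 + 0.328468 + 1.153955 = 1.9911

1.9911 bits


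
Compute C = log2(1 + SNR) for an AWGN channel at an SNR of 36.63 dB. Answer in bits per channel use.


SNR_linear = 10^(36.63/10) = 4602.5657; C = log2(1 + SNR_linear) = log2(1 + 4602.5657) = 12.1685

12.1685 bits/channel use


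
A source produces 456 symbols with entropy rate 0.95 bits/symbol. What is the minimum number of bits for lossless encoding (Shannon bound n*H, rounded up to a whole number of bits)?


Minimum bits >= n * H = 456 * 0.95 = 433.2, rounded up to a whole number of bits = 434

434 bits


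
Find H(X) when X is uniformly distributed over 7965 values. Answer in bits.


H = log2(n) = log2(7965) = 12.9595

12.9595 bits


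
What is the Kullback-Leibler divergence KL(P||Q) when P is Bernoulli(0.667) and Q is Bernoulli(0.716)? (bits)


KL = p*log2(p/q) + (1-p)*log2((1-p)/(1-q)) = 0.667*log2(0.667/0.716) + 0.333*log2(0.333/0.284) = 0.0083

0.0083 bits


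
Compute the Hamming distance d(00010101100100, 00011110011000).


Count differing positions: . . . . ^ . ^ ^ ^ ^ ^ ^ . . = 7 differences

7


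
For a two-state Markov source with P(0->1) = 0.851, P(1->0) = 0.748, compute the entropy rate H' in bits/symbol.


Stationary distribution: pi_0 = p10/(p01+p10) = 0.4678, pi_1 = 0.5322. Entropy rate H' = pi_0*H(p01) + pi_1*H(p10) = 0.4678*0.6073 + 0.5322*0.8144 = 0.7176

0.7176 bits/symbol


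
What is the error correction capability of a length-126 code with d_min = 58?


Correction capability = floor((d-1)/2) = floor((58-1)/2) = 28

28 errors


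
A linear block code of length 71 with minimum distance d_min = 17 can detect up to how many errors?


Detection capability = d_min - 1 = 17 - 1 = 16

16 errors


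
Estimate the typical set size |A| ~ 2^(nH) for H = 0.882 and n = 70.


log2|A_typical| = nH = 70 * 0.882 = 61.74, so |A_typical| ~ 2^61.74 = 3.851e+18

3.851e+18


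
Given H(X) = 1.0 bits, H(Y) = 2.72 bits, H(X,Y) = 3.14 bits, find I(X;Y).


I(X;Y) = H(X) + H(Y) - H(X,Y) = 1.0 + 2.72 - 3.14 = 0.58

0.58 bits


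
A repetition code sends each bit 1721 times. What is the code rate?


Rate = k/n = 1/1721

1/1721


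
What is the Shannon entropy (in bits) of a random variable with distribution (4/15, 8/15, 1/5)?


H = -sum(p_i * log2(p_i)). Terms: -(4/15)*log2(4/15) = 0.508504; -(8/15)*log2(8/15) = 0.483675; -(1/5)*log2(1/5) = 0.464386. H = 0.508504 + 0.483675 + 0.464386 = 1.4566

1.4566 bits


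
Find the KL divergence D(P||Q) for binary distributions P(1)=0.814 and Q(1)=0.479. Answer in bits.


KL = p*log2(p/q) + (1-p)*log2((1-p)/(1-q)) = 0.814*log2(0.814/0.479) + 0.186*log2(0.186/0.521) = 0.3463

0.3463 bits


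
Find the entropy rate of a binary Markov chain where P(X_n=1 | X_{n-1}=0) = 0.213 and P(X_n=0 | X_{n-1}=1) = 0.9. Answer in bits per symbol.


Stationary distribution: pi_0 = p10/(p01+p10) = 0.8086, pi_1 = 0.1914. Entropy rate H' = pi_0*H(p01) + pi_1*H(p10) = 0.8086*0.7472 + 0.1914*0.469 = 0.6939

0.6939 bits/symbol


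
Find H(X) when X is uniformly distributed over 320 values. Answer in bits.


H = log2(n) = log2(320) = 8.3219

8.3219 bits


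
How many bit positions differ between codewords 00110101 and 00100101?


Count differing positions: . . . ^ . . . . = 1 differences

1


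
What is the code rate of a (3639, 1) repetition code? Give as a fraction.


Rate = k/n = 1/3639

1/3639


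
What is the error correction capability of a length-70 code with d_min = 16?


Correction capability = floor((d-1)/2) = floor((16-1)/2) = 7

7 errors


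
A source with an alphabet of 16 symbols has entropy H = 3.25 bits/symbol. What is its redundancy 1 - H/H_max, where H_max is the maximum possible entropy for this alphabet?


H_max = log2(K) = log2(16) = 4.0 bits/symbol. Redundancy = 1 - H/H_max = 1 - 3.25/4.0 = 1 - 0.8125 = 0.1875

0.1875


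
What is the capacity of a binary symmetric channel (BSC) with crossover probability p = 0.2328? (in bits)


H(p) = -p*log2(p) - (1-p)*log2(1-p) = -0.2328*log2(0.2328) - 0.7672*log2(0.7672) = 0.489540 + 0.293320 = 0.7829. C = 1 - H(p) = 1 - 0.7829 = 0.2171

0.2171 bits


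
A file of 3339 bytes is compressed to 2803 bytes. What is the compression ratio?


Ratio = original / compressed = 3339 / 2803 = 1.1912

1.1912


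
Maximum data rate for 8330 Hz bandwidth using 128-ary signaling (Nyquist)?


Rate = 2 * B * log2(M) = 2 * 8330 * 7.0 = 116620.0

116620.0 bps


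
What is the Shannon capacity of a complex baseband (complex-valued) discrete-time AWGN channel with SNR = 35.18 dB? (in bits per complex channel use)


SNR_linear = 10^(35.18/10) = 3296.0971; C = log2(1 + SNR_linear) = log2(1 + 3296.0971) = 11.687

11.687 bits/channel use


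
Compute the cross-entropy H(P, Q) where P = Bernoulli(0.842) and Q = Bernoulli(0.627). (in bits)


H(P,Q) = -p*log2(q) - (1-p)*log2(1-q). -0.842*log2(0.627) = 0.567056; -0.158*log2(0.373) = 0.224795. H(P,Q) = 0.567056 + 0.224795 = 0.7919

0.7919 bits


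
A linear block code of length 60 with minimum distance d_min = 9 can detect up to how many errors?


Detection capability = d_min - 1 = 9 - 1 = 8

8 errors


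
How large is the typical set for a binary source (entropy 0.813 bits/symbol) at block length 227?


log2|A_typical| = nH = 227 * 0.813 = 184.551, so |A_typical| ~ 2^184.551 = 3.592e+55

3.592e+55


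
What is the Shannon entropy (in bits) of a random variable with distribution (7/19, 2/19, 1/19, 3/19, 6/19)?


H = -sum(p_i * log2(p_i)). Terms: -(7/19)*log2(7/19) = 0.530737; -(2/19)*log2(2/19) = 0.341887; -(1/19)*log2(1/19) = 0.223575; -(3/19)*log2(3/19) = 0.420468; -(6/19)*log2(6/19) = 0.525147. H = 0.530737 + 0.341887 + 0.223575 + 0.420468 + 0.525147 = 2.0418

2.0418 bits


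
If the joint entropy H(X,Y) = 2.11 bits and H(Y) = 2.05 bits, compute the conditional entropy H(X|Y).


H(X|Y) = H(X,Y) - H(Y) = 2.11 - 2.05 = 0.06

0.06 bits


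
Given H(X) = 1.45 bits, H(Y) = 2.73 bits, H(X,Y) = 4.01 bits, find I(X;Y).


I(X;Y) = H(X) + H(Y) - H(X,Y) = 1.45 + 2.73 - 4.01 = 0.17

0.17 bits


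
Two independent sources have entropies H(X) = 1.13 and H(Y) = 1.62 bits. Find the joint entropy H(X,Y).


For independent variables, H(X,Y) = H(X) + H(Y) = 1.13 + 1.62 = 2.75

2.75 bits


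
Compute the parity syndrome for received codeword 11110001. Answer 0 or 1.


Syndrome = XOR of all bits = 1 XOR 1 XOR 1 XOR 1 XOR 0 XOR 0 XOR 0 XOR 1 = 1

1


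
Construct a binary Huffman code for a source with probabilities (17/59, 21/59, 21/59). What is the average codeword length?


Huffman construction (repeatedly merge the two least-probable nodes; each merge adds 1 bit to every symbol beneath it): 17/59 + 21/59 = 38/59; 21/59 + 38/59 = 1. Resulting codeword lengths (in the order the probabilities were given): (2, 2, 1). L_avg = sum(p_i * l_i) = 17/59*2 + 21/59*2 + 21/59*1 = 97/59 = 1.6441

1.6441 bits


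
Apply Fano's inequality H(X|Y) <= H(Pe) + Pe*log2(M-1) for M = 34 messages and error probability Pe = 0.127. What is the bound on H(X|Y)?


H(Pe) = -Pe*log2(Pe) - (1-Pe)*log2(1-Pe) = -0.127*log2(0.127) - 0.873*log2(0.873) = 0.378092 + 0.171061 = 0.5492. Pe*log2(M-1) = 0.127*log2(33) = 0.640638. Bound = H(Pe) + Pe*log2(M-1) = 0.378092 + 0.171061 + 0.640638 = 1.1898

1.1898 bits


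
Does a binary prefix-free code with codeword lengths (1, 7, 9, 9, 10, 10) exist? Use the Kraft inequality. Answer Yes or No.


Kraft sum = sum(2^(-l_i)) = 0.5137, need <= 1. Result: satisfied (a binary prefix-free code with these lengths exists)

Yes


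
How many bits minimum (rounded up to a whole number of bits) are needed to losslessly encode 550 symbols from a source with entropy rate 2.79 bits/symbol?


Minimum bits >= n * H = 550 * 2.79 = 1534.5, rounded up to a whole number of bits = 1535

1535 bits
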